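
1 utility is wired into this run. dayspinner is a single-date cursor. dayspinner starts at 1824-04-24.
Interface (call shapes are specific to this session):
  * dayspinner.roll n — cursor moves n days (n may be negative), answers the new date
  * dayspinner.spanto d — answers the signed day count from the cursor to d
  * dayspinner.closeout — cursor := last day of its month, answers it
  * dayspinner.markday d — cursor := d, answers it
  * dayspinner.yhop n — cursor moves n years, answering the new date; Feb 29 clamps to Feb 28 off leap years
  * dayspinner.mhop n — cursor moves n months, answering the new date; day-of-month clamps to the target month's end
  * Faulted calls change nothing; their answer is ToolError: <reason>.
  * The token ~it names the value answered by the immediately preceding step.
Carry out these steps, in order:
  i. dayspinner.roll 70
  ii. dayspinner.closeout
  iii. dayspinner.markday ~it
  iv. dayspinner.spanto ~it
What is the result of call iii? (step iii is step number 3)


Answer: 1824-07-31

Derivation:
==> dayspinner.roll(n: 70)
<== 1824-07-03
==> dayspinner.closeout()
<== 1824-07-31
==> dayspinner.markday(d: ~it)
<== 1824-07-31
==> dayspinner.spanto(d: ~it)
<== 0


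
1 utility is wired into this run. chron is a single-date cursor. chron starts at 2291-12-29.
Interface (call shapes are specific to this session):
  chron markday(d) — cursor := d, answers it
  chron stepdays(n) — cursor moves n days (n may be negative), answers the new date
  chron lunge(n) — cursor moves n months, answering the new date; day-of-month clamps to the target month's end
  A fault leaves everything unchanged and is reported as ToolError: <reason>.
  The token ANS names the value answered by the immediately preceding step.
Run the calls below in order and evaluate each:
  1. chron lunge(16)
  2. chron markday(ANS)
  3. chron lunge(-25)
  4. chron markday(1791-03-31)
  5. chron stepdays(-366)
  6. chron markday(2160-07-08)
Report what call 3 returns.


Answer: 2291-03-29

Derivation:
→ chron lunge(16)
← 2293-04-29
→ chron markday(ANS)
← 2293-04-29
→ chron lunge(-25)
← 2291-03-29
→ chron markday(1791-03-31)
← 1791-03-31
→ chron stepdays(-366)
← 1790-03-30
→ chron markday(2160-07-08)
← 2160-07-08


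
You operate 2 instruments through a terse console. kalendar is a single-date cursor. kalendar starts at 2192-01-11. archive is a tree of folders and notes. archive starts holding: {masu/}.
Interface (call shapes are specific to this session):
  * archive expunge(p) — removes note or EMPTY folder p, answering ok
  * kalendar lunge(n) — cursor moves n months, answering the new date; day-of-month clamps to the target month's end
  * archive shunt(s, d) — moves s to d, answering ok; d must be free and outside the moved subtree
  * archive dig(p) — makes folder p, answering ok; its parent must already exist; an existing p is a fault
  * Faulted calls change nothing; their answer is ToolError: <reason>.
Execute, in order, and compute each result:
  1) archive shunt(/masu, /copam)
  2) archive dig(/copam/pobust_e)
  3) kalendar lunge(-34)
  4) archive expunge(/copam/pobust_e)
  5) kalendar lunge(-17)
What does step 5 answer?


Answer: 2187-10-11

Derivation:
==> archive shunt(s→/masu, d→/copam)
<== ok
==> archive dig(p→/copam/pobust_e)
<== ok
==> kalendar lunge(n→-34)
<== 2189-03-11
==> archive expunge(p→/copam/pobust_e)
<== ok
==> kalendar lunge(n→-17)
<== 2187-10-11


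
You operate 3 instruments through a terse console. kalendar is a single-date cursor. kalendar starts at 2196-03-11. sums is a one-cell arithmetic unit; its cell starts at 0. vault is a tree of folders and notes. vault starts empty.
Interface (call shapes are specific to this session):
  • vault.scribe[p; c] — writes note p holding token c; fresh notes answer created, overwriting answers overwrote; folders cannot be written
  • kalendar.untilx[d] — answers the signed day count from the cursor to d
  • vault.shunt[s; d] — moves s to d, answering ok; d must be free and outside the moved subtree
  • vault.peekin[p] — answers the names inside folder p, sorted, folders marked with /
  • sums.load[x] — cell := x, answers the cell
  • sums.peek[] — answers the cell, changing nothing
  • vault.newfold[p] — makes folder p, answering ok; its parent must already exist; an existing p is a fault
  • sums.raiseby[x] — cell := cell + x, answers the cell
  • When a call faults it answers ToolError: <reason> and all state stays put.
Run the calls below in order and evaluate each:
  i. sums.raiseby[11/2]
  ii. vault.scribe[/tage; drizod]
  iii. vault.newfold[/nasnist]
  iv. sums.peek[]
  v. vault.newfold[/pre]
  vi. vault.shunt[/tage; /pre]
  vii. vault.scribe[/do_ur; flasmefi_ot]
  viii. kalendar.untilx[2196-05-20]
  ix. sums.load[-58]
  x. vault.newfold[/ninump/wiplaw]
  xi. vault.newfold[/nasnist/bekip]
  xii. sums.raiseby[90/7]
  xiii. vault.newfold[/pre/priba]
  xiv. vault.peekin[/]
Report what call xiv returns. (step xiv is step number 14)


>> raiseby(x→11/2)
<< 11/2
>> scribe(p→/tage, c→drizod)
<< created
>> newfold(p→/nasnist)
<< ok
>> peek()
<< 11/2
>> newfold(p→/pre)
<< ok
>> shunt(s→/tage, d→/pre)
<< ToolError: exists
>> scribe(p→/do_ur, c→flasmefi_ot)
<< created
>> untilx(d→2196-05-20)
<< 70
>> load(x→-58)
<< -58
>> newfold(p→/ninump/wiplaw)
<< ToolError: no parent
>> newfold(p→/nasnist/bekip)
<< ok
>> raiseby(x→90/7)
<< -316/7
>> newfold(p→/pre/priba)
<< ok
>> peekin(p→/)
<< [do_ur, nasnist/, pre/, tage]

Answer: [do_ur, nasnist/, pre/, tage]


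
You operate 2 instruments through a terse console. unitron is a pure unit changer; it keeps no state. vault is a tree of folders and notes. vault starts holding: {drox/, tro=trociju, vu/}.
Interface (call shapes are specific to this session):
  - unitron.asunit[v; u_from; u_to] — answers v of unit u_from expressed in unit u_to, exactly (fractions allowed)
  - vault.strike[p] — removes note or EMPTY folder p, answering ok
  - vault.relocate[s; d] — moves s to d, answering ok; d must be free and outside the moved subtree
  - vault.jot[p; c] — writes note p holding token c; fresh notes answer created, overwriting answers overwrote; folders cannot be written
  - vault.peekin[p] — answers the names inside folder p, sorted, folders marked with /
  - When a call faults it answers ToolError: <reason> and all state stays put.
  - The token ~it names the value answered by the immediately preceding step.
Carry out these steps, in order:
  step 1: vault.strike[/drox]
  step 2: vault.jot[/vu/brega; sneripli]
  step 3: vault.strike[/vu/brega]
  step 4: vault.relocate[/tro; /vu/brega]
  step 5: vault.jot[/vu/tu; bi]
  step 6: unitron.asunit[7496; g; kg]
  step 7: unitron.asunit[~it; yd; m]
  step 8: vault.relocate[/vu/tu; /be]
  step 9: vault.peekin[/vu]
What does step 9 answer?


$ vault.strike p→/drox
:: ok
$ vault.jot p→/vu/brega c→sneripli
:: created
$ vault.strike p→/vu/brega
:: ok
$ vault.relocate s→/tro d→/vu/brega
:: ok
$ vault.jot p→/vu/tu c→bi
:: created
$ unitron.asunit v→7496 u_from→g u_to→kg
:: 937/125
$ unitron.asunit v→~it u_from→yd u_to→m
:: 1070991/156250
$ vault.relocate s→/vu/tu d→/be
:: ok
$ vault.peekin p→/vu
:: [brega]

Answer: [brega]


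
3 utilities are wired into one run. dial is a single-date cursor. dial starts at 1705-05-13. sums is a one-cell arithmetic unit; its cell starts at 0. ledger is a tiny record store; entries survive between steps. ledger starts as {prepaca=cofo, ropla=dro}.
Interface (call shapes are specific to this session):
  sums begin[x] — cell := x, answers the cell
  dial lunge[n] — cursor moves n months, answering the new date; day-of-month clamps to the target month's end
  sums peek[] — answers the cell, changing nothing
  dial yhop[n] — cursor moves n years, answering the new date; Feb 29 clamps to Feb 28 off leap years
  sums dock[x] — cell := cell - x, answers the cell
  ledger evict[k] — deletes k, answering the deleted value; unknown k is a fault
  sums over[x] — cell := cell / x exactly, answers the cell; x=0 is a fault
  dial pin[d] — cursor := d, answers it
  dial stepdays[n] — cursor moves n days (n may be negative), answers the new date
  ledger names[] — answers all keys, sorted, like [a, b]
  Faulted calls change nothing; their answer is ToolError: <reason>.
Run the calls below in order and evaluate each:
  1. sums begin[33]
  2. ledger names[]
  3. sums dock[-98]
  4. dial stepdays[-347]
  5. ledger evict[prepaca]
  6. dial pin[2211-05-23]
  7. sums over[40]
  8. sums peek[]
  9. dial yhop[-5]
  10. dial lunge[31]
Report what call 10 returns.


;; 1. sums begin(x='33') : 33
;; 2. ledger names() : [prepaca, ropla]
;; 3. sums dock(x='-98') : 131
;; 4. dial stepdays(n='-347') : 1704-05-31
;; 5. ledger evict(k='prepaca') : cofo
;; 6. dial pin(d='2211-05-23') : 2211-05-23
;; 7. sums over(x='40') : 131/40
;; 8. sums peek() : 131/40
;; 9. dial yhop(n='-5') : 2206-05-23
;; 10. dial lunge(n='31') : 2208-12-23

Answer: 2208-12-23


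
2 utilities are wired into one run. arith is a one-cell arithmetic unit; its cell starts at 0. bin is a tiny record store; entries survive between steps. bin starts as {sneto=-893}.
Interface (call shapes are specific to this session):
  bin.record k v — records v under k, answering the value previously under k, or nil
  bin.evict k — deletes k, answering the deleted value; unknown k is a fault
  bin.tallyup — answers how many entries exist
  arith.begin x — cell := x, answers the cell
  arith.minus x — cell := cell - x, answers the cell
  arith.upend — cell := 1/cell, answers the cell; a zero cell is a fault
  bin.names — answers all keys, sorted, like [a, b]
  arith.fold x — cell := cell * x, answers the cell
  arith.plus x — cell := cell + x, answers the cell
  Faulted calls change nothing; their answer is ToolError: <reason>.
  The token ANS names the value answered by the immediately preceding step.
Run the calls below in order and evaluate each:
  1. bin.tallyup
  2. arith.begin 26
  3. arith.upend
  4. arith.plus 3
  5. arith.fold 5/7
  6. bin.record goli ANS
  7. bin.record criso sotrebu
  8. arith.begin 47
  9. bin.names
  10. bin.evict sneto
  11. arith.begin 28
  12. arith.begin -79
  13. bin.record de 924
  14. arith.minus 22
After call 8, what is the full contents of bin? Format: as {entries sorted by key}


Answer: {criso=sotrebu, goli=395/182, sneto=-893}

Derivation:
Now I run bin.tallyup(), → 1.
I try arith.begin passing x=26, — result: 26.
Calling arith.upend, giving 1/26.
Using arith.plus passing x=3, and observe 79/26.
I invoke arith.fold passing x=5/7, → 395/182.
Invoking bin.record passing k=goli, v=ANS, and observe nil.
Calling bin.record passing k=criso, v=sotrebu, giving nil.
Calling arith.begin passing x=47: 47.
Next I call bin.names(), which returns [criso, goli, sneto].
Then bin.evict passing k=sneto: -893.
Then arith.begin passing x=28, and see 28.
I run arith.begin passing x=-79, which returns -79.
Then bin.record passing k=de, v=924, giving nil.
Invoking arith.minus passing x=22, which returns -101.


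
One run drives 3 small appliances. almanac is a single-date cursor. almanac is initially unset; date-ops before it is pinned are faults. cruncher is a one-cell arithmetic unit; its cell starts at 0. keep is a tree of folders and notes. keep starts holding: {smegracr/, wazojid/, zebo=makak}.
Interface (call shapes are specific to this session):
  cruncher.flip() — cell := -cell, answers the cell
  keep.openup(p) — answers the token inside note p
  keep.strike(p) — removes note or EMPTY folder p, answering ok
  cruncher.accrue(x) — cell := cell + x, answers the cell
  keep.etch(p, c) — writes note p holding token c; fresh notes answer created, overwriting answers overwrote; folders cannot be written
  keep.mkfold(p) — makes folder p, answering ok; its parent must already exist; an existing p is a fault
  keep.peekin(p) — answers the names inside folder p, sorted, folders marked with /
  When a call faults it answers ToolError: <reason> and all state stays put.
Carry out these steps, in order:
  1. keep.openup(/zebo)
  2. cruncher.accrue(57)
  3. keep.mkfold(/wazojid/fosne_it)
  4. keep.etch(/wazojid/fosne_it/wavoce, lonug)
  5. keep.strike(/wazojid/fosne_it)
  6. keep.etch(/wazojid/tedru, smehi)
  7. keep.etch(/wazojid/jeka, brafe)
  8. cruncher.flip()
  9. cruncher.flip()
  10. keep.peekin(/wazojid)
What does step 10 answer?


# 1. openup(p=/zebo) -> makak
# 2. accrue(x=57) -> 57
# 3. mkfold(p=/wazojid/fosne_it) -> ok
# 4. etch(p=/wazojid/fosne_it/wavoce, c=lonug) -> created
# 5. strike(p=/wazojid/fosne_it) -> ToolError: not empty
# 6. etch(p=/wazojid/tedru, c=smehi) -> created
# 7. etch(p=/wazojid/jeka, c=brafe) -> created
# 8. flip() -> -57
# 9. flip() -> 57
# 10. peekin(p=/wazojid) -> [fosne_it/, jeka, tedru]

Answer: [fosne_it/, jeka, tedru]


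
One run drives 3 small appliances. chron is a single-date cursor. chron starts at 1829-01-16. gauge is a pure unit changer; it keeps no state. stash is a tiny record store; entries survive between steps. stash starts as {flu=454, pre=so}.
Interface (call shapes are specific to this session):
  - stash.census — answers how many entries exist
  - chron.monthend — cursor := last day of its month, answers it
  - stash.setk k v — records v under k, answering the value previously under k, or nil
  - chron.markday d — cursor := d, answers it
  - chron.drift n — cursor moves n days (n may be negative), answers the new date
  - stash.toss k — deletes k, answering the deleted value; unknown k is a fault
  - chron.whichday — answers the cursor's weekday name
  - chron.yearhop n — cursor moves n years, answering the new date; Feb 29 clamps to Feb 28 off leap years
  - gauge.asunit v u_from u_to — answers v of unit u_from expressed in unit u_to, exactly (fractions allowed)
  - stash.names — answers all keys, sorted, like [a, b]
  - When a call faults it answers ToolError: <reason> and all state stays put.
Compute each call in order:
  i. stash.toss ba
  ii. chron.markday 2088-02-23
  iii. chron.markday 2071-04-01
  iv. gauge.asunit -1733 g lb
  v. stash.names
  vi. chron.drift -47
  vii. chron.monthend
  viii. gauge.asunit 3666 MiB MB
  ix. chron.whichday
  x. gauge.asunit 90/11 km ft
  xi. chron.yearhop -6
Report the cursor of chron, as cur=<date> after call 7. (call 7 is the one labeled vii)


·→ stash.toss(k→ba)
·← ToolError: no such key ba
·→ chron.markday(d→2088-02-23)
·← 2088-02-23
·→ chron.markday(d→2071-04-01)
·← 2071-04-01
·→ gauge.asunit(v→-1733, u_from→g, u_to→lb)
·← -173300000/45359237
·→ stash.names()
·← [flu, pre]
·→ chron.drift(n→-47)
·← 2071-02-13
·→ chron.monthend()
·← 2071-02-28
·→ gauge.asunit(v→3666, u_from→MiB, u_to→MB)
·← 60063744/15625
·→ chron.whichday()
·← Saturday
·→ gauge.asunit(v→90/11, u_from→km, u_to→ft)
·← 37500000/1397
·→ chron.yearhop(n→-6)
·← 2065-02-28

Answer: cur=2071-02-28


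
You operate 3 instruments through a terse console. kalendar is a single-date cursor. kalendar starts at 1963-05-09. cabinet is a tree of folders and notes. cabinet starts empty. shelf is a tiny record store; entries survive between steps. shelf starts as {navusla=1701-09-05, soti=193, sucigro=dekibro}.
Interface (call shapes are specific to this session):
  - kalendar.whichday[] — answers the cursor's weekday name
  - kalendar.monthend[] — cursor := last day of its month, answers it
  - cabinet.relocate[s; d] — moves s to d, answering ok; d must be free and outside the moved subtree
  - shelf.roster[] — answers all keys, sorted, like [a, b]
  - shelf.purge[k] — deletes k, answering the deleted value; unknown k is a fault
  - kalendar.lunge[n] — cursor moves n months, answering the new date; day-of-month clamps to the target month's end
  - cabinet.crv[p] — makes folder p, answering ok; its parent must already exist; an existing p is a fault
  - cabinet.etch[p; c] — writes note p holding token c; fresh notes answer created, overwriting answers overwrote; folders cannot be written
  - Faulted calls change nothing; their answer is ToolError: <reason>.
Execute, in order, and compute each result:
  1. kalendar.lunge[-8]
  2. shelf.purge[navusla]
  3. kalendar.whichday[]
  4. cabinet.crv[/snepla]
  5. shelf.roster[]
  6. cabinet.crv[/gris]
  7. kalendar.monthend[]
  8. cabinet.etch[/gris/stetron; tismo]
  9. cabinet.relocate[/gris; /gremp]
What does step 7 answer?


Answer: 1962-09-30

Derivation:
→ kalendar.lunge(n→-8)
← 1962-09-09
→ shelf.purge(k→navusla)
← 1701-09-05
→ kalendar.whichday()
← Sunday
→ cabinet.crv(p→/snepla)
← ok
→ shelf.roster()
← [soti, sucigro]
→ cabinet.crv(p→/gris)
← ok
→ kalendar.monthend()
← 1962-09-30
→ cabinet.etch(p→/gris/stetron, c→tismo)
← created
→ cabinet.relocate(s→/gris, d→/gremp)
← ok


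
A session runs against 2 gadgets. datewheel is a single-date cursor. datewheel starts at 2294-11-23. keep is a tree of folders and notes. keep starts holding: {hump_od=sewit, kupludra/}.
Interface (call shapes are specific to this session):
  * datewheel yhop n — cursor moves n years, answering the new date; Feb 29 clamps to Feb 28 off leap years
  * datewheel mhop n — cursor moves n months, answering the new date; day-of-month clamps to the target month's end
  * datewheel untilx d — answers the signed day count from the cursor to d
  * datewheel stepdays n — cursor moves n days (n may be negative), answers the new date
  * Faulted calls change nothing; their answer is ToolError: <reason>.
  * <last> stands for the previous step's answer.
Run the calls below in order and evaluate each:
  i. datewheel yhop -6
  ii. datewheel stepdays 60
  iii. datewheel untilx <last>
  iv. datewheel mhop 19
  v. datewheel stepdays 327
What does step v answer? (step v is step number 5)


Answer: 2291-07-15

Derivation:
[in] datewheel yhop n=-6
[out] 2288-11-23
[in] datewheel stepdays n=60
[out] 2289-01-22
[in] datewheel untilx d=<last>
[out] 0
[in] datewheel mhop n=19
[out] 2290-08-22
[in] datewheel stepdays n=327
[out] 2291-07-15


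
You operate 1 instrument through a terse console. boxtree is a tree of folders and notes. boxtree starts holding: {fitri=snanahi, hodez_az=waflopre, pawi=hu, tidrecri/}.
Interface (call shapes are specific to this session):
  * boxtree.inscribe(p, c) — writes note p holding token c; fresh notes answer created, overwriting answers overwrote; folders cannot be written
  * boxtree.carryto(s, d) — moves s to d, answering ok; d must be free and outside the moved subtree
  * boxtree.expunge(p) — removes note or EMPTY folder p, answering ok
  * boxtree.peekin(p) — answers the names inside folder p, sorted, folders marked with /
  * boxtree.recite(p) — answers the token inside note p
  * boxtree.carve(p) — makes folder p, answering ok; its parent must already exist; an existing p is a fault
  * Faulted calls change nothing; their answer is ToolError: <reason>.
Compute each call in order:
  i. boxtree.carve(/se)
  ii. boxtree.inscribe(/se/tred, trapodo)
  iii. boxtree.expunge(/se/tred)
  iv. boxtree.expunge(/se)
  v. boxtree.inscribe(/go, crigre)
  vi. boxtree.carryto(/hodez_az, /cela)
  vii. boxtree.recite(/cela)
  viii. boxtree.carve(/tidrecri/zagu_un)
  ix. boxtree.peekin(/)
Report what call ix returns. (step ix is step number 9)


~$ carve p→/se
= ok
~$ inscribe p→/se/tred c→trapodo
= created
~$ expunge p→/se/tred
= ok
~$ expunge p→/se
= ok
~$ inscribe p→/go c→crigre
= created
~$ carryto s→/hodez_az d→/cela
= ok
~$ recite p→/cela
= waflopre
~$ carve p→/tidrecri/zagu_un
= ok
~$ peekin p→/
= [cela, fitri, go, pawi, tidrecri/]

Answer: [cela, fitri, go, pawi, tidrecri/]


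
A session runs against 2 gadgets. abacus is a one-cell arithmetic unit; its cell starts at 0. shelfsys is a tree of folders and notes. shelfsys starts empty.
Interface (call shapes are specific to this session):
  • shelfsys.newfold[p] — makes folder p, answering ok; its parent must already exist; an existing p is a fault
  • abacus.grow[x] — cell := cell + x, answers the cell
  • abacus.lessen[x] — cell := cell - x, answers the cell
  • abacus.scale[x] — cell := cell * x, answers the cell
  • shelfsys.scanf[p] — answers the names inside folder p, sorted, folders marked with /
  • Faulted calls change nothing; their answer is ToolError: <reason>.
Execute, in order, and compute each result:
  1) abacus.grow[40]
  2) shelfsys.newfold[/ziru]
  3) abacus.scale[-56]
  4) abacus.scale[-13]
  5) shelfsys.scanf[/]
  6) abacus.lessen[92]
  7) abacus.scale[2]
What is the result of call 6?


→ grow(x=40)
← 40
→ newfold(p=/ziru)
← ok
→ scale(x=-56)
← -2240
→ scale(x=-13)
← 29120
→ scanf(p=/)
← [ziru/]
→ lessen(x=92)
← 29028
→ scale(x=2)
← 58056

Answer: 29028


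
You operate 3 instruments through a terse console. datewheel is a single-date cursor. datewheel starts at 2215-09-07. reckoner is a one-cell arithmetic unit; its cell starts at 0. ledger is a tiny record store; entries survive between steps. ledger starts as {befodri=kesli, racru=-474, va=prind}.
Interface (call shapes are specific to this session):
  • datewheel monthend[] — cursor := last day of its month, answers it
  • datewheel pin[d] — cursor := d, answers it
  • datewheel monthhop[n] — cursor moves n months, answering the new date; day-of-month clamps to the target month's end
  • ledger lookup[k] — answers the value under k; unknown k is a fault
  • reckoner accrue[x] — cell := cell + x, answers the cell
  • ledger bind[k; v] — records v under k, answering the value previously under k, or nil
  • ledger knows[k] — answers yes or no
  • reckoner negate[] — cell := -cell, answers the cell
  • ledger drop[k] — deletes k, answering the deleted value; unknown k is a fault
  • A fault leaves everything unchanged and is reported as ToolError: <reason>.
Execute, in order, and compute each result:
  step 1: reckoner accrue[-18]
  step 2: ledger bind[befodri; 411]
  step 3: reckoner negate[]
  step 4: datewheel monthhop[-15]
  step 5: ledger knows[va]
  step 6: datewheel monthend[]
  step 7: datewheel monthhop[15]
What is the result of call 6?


Answer: 2214-06-30

Derivation:
Next I call reckoner accrue with -18, which returns -18.
Calling ledger bind with befodri, 411: kesli.
I invoke reckoner negate(), which returns 18.
I call datewheel monthhop with -15, — result: 2214-06-07.
I run ledger knows with va, — result: yes.
I invoke datewheel monthend, which returns 2214-06-30.
I use datewheel monthhop with 15: 2215-09-30.


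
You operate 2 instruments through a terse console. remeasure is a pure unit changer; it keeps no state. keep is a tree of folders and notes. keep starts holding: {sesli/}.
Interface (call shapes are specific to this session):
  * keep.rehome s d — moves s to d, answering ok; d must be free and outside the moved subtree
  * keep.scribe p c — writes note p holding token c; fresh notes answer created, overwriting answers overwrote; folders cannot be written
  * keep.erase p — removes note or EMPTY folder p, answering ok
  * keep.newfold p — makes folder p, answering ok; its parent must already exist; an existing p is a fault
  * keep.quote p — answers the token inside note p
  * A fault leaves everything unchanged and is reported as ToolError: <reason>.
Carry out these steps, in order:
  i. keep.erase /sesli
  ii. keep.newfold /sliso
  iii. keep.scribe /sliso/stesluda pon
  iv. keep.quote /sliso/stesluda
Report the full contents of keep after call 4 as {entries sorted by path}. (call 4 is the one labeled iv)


! keep.erase(p: /sesli) -> ok
! keep.newfold(p: /sliso) -> ok
! keep.scribe(p: /sliso/stesluda, c: pon) -> created
! keep.quote(p: /sliso/stesluda) -> pon

Answer: {sliso/, sliso/stesluda=pon}


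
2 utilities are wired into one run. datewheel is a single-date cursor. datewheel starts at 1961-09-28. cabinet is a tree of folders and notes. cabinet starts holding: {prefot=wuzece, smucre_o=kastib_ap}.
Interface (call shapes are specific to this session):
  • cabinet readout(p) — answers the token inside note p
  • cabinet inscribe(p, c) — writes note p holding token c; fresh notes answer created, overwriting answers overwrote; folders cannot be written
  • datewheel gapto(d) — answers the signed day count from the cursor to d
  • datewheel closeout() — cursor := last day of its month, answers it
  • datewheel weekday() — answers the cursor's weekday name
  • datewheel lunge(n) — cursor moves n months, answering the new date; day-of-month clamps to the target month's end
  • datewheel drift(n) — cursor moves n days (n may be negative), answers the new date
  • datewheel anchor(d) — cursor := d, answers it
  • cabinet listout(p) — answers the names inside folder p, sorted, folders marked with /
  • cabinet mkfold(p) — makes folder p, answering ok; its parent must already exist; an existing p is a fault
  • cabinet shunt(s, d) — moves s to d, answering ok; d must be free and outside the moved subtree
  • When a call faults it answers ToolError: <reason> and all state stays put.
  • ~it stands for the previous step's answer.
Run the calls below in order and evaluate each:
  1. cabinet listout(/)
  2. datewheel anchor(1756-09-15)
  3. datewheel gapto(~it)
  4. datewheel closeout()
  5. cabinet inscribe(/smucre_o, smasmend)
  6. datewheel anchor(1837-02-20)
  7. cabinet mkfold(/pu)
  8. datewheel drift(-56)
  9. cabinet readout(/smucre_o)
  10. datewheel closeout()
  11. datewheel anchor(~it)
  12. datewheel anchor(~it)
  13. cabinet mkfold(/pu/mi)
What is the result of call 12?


Answer: 1836-12-31

Derivation:
>> cabinet listout(p='/')
<< [prefot, smucre_o]
>> datewheel anchor(d='1756-09-15')
<< 1756-09-15
>> datewheel gapto(d='~it')
<< 0
>> datewheel closeout()
<< 1756-09-30
>> cabinet inscribe(p='/smucre_o', c='smasmend')
<< overwrote
>> datewheel anchor(d='1837-02-20')
<< 1837-02-20
>> cabinet mkfold(p='/pu')
<< ok
>> datewheel drift(n='-56')
<< 1836-12-26
>> cabinet readout(p='/smucre_o')
<< smasmend
>> datewheel closeout()
<< 1836-12-31
>> datewheel anchor(d='~it')
<< 1836-12-31
>> datewheel anchor(d='~it')
<< 1836-12-31
>> cabinet mkfold(p='/pu/mi')
<< ok


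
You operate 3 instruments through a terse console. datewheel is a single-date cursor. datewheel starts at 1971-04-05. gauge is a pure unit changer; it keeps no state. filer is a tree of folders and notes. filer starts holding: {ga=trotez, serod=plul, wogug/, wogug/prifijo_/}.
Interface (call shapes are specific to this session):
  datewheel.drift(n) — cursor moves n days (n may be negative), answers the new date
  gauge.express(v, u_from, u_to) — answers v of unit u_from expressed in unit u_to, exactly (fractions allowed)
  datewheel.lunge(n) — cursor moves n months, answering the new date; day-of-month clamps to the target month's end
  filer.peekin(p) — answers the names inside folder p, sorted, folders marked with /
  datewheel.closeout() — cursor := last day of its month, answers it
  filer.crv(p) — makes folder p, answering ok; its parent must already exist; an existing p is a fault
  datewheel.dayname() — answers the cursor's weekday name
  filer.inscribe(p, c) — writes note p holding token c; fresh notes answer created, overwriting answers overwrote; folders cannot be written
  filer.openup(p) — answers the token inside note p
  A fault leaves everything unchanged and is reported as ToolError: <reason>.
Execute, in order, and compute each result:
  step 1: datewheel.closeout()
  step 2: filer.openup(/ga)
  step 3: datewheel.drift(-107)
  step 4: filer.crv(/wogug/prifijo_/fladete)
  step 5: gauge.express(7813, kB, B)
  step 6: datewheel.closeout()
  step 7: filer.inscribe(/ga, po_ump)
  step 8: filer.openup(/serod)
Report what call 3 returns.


Answer: 1971-01-13

Derivation:
Do: closeout[]
See: 1971-04-30
Do: openup[p→/ga]
See: trotez
Do: drift[n→-107]
See: 1971-01-13
Do: crv[p→/wogug/prifijo_/fladete]
See: ok
Do: express[v→7813; u_from→kB; u_to→B]
See: 7813000
Do: closeout[]
See: 1971-01-31
Do: inscribe[p→/ga; c→po_ump]
See: overwrote
Do: openup[p→/serod]
See: plul


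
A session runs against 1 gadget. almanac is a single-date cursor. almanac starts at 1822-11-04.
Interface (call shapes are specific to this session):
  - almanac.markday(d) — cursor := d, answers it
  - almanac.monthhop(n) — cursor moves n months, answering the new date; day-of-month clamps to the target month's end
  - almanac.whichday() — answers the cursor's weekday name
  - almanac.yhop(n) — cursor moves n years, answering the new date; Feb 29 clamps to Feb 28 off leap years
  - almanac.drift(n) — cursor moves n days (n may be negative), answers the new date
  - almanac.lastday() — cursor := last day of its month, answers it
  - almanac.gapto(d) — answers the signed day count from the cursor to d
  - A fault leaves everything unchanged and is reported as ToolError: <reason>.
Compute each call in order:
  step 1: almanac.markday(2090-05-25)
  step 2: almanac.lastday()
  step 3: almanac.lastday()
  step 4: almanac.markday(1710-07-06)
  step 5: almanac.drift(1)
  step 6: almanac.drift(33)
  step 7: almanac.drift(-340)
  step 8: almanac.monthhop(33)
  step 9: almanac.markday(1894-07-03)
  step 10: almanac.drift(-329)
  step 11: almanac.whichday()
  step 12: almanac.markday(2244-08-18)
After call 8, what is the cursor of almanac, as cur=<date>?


Answer: cur=1712-06-03

Derivation:
==> markday(d: 2090-05-25)
<== 2090-05-25
==> lastday()
<== 2090-05-31
==> lastday()
<== 2090-05-31
==> markday(d: 1710-07-06)
<== 1710-07-06
==> drift(n: 1)
<== 1710-07-07
==> drift(n: 33)
<== 1710-08-09
==> drift(n: -340)
<== 1709-09-03
==> monthhop(n: 33)
<== 1712-06-03
==> markday(d: 1894-07-03)
<== 1894-07-03
==> drift(n: -329)
<== 1893-08-08
==> whichday()
<== Tuesday
==> markday(d: 2244-08-18)
<== 2244-08-18


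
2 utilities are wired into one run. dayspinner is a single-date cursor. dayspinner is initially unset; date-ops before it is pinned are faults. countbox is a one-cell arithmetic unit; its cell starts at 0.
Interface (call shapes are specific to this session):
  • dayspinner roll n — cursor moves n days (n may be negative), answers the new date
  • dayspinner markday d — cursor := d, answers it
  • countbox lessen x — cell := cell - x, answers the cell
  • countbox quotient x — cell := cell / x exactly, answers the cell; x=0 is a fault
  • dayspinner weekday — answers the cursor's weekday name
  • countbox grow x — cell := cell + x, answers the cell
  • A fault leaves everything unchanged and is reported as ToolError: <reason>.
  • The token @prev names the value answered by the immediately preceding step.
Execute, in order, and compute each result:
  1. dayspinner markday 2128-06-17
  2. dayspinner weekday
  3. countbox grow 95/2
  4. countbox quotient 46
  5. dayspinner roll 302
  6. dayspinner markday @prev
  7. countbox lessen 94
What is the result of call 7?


// dayspinner markday(d: 2128-06-17) : 2128-06-17
// dayspinner weekday() : Thursday
// countbox grow(x: 95/2) : 95/2
// countbox quotient(x: 46) : 95/92
// dayspinner roll(n: 302) : 2129-04-15
// dayspinner markday(d: @prev) : 2129-04-15
// countbox lessen(x: 94) : -8553/92

Answer: -8553/92


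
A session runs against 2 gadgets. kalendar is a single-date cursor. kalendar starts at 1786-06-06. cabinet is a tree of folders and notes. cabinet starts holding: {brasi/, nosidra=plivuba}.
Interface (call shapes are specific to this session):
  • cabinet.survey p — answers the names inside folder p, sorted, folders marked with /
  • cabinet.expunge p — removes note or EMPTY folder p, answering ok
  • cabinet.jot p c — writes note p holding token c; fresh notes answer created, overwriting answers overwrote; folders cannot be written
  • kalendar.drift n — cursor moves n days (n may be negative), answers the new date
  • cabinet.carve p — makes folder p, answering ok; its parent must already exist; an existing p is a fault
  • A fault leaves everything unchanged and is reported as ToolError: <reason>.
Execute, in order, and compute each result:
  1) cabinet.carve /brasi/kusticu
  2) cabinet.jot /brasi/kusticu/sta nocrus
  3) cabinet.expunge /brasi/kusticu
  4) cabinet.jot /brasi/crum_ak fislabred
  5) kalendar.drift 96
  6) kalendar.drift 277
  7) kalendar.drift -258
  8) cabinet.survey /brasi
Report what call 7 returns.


% 1. cabinet.carve(p=/brasi/kusticu) -> ok
% 2. cabinet.jot(p=/brasi/kusticu/sta, c=nocrus) -> created
% 3. cabinet.expunge(p=/brasi/kusticu) -> ToolError: not empty
% 4. cabinet.jot(p=/brasi/crum_ak, c=fislabred) -> created
% 5. kalendar.drift(n=96) -> 1786-09-10
% 6. kalendar.drift(n=277) -> 1787-06-14
% 7. kalendar.drift(n=-258) -> 1786-09-29
% 8. cabinet.survey(p=/brasi) -> [crum_ak, kusticu/]

Answer: 1786-09-29


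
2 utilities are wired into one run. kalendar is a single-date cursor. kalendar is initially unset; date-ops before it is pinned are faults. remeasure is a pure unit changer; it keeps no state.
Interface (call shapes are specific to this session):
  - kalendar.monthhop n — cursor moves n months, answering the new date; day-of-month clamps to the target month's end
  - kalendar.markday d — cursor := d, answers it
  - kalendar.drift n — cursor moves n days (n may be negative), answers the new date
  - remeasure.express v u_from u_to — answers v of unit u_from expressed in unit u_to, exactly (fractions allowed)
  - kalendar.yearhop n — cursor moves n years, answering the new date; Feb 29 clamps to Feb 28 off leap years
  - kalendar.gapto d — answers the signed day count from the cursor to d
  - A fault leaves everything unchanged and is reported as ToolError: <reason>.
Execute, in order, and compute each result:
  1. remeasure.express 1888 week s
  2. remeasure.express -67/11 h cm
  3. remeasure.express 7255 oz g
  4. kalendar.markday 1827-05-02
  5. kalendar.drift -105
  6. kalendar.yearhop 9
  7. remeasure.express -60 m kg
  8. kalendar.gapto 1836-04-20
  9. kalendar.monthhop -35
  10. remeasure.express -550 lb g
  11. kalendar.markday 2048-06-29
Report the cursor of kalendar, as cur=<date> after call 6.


Answer: cur=1836-01-17

Derivation:
Do: remeasure.express[v=1888; u_from=week; u_to=s]
See: 1141862400
Do: remeasure.express[v=-67/11; u_from=h; u_to=cm]
See: ToolError: incompatible units
Do: remeasure.express[v=7255; u_from=oz; u_to=g]
See: 65816252887/320000
Do: kalendar.markday[d=1827-05-02]
See: 1827-05-02
Do: kalendar.drift[n=-105]
See: 1827-01-17
Do: kalendar.yearhop[n=9]
See: 1836-01-17
Do: remeasure.express[v=-60; u_from=m; u_to=kg]
See: ToolError: incompatible units
Do: kalendar.gapto[d=1836-04-20]
See: 94
Do: kalendar.monthhop[n=-35]
See: 1833-02-17
Do: remeasure.express[v=-550; u_from=lb; u_to=g]
See: -498951607/2000
Do: kalendar.markday[d=2048-06-29]
See: 2048-06-29


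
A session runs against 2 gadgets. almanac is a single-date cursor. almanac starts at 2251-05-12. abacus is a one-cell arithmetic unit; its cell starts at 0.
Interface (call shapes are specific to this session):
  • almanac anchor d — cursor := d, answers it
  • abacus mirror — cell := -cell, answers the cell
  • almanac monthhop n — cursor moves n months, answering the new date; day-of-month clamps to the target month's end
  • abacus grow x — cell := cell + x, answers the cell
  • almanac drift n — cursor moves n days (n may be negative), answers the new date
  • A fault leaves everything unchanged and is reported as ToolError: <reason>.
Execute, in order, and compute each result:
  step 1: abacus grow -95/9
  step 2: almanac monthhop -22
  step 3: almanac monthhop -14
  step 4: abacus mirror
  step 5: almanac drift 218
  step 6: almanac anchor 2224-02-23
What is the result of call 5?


Answer: 2248-12-16

Derivation:
-- abacus grow(x: -95/9) -> -95/9
-- almanac monthhop(n: -22) -> 2249-07-12
-- almanac monthhop(n: -14) -> 2248-05-12
-- abacus mirror() -> 95/9
-- almanac drift(n: 218) -> 2248-12-16
-- almanac anchor(d: 2224-02-23) -> 2224-02-23


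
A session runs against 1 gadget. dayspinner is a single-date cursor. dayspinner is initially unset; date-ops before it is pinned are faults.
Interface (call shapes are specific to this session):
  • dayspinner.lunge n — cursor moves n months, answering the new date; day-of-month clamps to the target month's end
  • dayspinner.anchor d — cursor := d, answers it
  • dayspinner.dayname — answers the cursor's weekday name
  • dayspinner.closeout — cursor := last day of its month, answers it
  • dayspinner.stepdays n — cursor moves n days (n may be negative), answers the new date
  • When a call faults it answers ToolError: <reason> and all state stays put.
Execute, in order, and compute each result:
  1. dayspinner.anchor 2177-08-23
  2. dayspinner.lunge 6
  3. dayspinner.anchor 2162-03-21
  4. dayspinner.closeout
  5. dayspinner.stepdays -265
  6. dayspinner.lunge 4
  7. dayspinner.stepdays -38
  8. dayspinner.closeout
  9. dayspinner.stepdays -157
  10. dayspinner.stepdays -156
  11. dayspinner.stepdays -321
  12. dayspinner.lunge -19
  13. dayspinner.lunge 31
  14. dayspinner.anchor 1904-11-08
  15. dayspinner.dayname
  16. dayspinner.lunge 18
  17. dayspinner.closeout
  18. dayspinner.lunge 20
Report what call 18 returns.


Answer: 1908-01-31

Derivation:
# 1. anchor(2177-08-23) ~> 2177-08-23
# 2. lunge(6) ~> 2178-02-23
# 3. anchor(2162-03-21) ~> 2162-03-21
# 4. closeout() ~> 2162-03-31
# 5. stepdays(-265) ~> 2161-07-09
# 6. lunge(4) ~> 2161-11-09
# 7. stepdays(-38) ~> 2161-10-02
# 8. closeout() ~> 2161-10-31
# 9. stepdays(-157) ~> 2161-05-27
# 10. stepdays(-156) ~> 2160-12-22
# 11. stepdays(-321) ~> 2160-02-05
# 12. lunge(-19) ~> 2158-07-05
# 13. lunge(31) ~> 2161-02-05
# 14. anchor(1904-11-08) ~> 1904-11-08
# 15. dayname() ~> Tuesday
# 16. lunge(18) ~> 1906-05-08
# 17. closeout() ~> 1906-05-31
# 18. lunge(20) ~> 1908-01-31


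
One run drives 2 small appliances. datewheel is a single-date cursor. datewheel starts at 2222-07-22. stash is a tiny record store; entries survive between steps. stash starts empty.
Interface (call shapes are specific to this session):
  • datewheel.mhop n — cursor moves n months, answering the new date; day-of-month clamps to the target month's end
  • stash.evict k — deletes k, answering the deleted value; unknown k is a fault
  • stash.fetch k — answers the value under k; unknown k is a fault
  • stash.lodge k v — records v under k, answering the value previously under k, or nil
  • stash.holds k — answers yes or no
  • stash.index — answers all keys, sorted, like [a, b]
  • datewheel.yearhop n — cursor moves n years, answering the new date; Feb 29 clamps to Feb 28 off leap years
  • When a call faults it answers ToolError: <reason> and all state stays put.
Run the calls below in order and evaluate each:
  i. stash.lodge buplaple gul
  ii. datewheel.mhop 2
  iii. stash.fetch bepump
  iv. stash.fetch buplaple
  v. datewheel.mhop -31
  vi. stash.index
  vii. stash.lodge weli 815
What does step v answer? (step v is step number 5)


Answer: 2220-02-22

Derivation:
-- 1. stash.lodge(k=buplaple, v=gul) => nil
-- 2. datewheel.mhop(n=2) => 2222-09-22
-- 3. stash.fetch(k=bepump) => ToolError: no such key bepump
-- 4. stash.fetch(k=buplaple) => gul
-- 5. datewheel.mhop(n=-31) => 2220-02-22
-- 6. stash.index() => [buplaple]
-- 7. stash.lodge(k=weli, v=815) => nil


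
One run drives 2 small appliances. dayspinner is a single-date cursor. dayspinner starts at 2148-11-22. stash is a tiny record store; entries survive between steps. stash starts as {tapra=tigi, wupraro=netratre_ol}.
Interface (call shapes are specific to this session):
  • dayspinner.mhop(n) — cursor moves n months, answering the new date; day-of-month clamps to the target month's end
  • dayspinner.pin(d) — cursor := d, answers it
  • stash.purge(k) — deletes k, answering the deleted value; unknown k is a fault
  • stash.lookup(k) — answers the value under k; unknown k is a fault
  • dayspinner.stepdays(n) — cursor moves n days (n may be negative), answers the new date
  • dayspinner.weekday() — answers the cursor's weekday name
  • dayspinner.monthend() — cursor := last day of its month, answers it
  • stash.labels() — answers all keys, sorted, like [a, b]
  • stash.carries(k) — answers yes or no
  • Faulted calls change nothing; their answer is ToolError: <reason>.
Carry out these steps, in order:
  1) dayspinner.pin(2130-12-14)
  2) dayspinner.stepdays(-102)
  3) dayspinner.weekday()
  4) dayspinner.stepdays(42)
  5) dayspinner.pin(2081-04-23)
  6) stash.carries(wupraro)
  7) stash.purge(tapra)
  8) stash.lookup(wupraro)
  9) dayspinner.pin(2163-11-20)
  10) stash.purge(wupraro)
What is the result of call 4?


I call dayspinner.pin on 2130-12-14, and observe 2130-12-14.
I invoke dayspinner.stepdays on -102, which returns 2130-09-03.
I try dayspinner.weekday(), and see Sunday.
Next I call dayspinner.stepdays on 42: 2130-10-15.
Then dayspinner.pin on 2081-04-23, which returns 2081-04-23.
Using stash.carries on wupraro, which returns yes.
Invoking stash.purge on tapra, and observe tigi.
I call stash.lookup on wupraro, yielding netratre_ol.
Using dayspinner.pin on 2163-11-20: 2163-11-20.
I call stash.purge on wupraro, and see netratre_ol.

Answer: 2130-10-15
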